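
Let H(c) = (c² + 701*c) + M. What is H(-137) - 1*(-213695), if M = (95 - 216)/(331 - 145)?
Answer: 25375301/186 ≈ 1.3643e+5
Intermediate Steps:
M = -121/186 ≈ -0.65054
H(c) = -121/186 + c² + 701*c (H(c) = (c² + 701*c) - 121/186 = -121/186 + c² + 701*c)
H(-137) - 1*(-213695) = (-121/186 + (-137)² + 701*(-137)) - 1*(-213695) = (-121/186 + 18769 - 96037) + 213695 = -14371969/186 + 213695 = 25375301/186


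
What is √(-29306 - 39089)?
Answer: I*√68395 ≈ 261.52*I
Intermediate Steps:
√(-29306 - 39089) = √(-68395) = I*√68395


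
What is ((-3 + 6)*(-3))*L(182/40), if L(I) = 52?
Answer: -468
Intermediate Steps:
((-3 + 6)*(-3))*L(182/40) = ((-3 + 6)*(-3))*52 = (3*(-3))*52 = -9*52 = -468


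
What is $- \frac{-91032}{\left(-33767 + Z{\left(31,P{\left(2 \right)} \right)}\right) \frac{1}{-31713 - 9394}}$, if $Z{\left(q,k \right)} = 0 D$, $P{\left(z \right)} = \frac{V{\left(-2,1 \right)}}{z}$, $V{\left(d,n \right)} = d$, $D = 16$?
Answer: $\frac{3742052424}{33767} \approx 1.1082 \cdot 10^{5}$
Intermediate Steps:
$P{\left(z \right)} = - \frac{2}{z}$
$Z{\left(q,k \right)} = 0$ ($Z{\left(q,k \right)} = 0 \cdot 16 = 0$)
$- \frac{-91032}{\left(-33767 + Z{\left(31,P{\left(2 \right)} \right)}\right) \frac{1}{-31713 - 9394}} = - \frac{-91032}{\left(-33767 + 0\right) \frac{1}{-31713 - 9394}} = - \frac{-91032}{\left(-33767\right) \frac{1}{-41107}} = - \frac{-91032}{\left(-33767\right) \left(- \frac{1}{41107}\right)} = - \frac{-91032}{\frac{33767}{41107}} = - \frac{\left(-91032\right) 41107}{33767} = \left(-1\right) \left(- \frac{3742052424}{33767}\right) = \frac{3742052424}{33767}$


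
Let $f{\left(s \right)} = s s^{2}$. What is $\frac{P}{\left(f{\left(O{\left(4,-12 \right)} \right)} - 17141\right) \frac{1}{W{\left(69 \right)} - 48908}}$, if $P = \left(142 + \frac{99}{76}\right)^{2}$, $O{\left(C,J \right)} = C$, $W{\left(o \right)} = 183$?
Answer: $\frac{5779461351725}{98636752} \approx 58593.0$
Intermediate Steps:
$f{\left(s \right)} = s^{3}$
$P = \frac{118613881}{5776}$ ($P = \left(142 + 99 \cdot \frac{1}{76}\right)^{2} = \left(142 + \frac{99}{76}\right)^{2} = \left(\frac{10891}{76}\right)^{2} = \frac{118613881}{5776} \approx 20536.0$)
$\frac{P}{\left(f{\left(O{\left(4,-12 \right)} \right)} - 17141\right) \frac{1}{W{\left(69 \right)} - 48908}} = \frac{118613881}{5776 \frac{4^{3} - 17141}{183 - 48908}} = \frac{118613881}{5776 \frac{64 - 17141}{-48725}} = \frac{118613881}{5776 \left(\left(-17077\right) \left(- \frac{1}{48725}\right)\right)} = \frac{118613881}{5776 \cdot \frac{17077}{48725}} = \frac{118613881}{5776} \cdot \frac{48725}{17077} = \frac{5779461351725}{98636752}$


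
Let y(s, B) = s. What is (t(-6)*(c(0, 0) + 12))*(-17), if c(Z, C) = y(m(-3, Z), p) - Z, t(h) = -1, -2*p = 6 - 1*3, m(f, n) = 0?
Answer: 204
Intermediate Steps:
p = -3/2 (p = -(6 - 1*3)/2 = -(6 - 3)/2 = -1/2*3 = -3/2 ≈ -1.5000)
c(Z, C) = -Z (c(Z, C) = 0 - Z = -Z)
(t(-6)*(c(0, 0) + 12))*(-17) = -(-1*0 + 12)*(-17) = -(0 + 12)*(-17) = -1*12*(-17) = -12*(-17) = 204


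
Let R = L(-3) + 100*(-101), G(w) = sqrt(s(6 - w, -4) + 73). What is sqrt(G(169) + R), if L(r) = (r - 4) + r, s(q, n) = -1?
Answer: sqrt(-10110 + 6*sqrt(2)) ≈ 100.51*I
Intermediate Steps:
L(r) = -4 + 2*r (L(r) = (-4 + r) + r = -4 + 2*r)
G(w) = 6*sqrt(2) (G(w) = sqrt(-1 + 73) = sqrt(72) = 6*sqrt(2))
R = -10110 (R = (-4 + 2*(-3)) + 100*(-101) = (-4 - 6) - 10100 = -10 - 10100 = -10110)
sqrt(G(169) + R) = sqrt(6*sqrt(2) - 10110) = sqrt(-10110 + 6*sqrt(2))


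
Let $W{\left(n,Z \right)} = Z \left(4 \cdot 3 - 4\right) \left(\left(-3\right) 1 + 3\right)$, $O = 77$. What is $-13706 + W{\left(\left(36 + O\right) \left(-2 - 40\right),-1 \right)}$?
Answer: $-13706$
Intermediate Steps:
$W{\left(n,Z \right)} = 0$ ($W{\left(n,Z \right)} = Z \left(12 - 4\right) \left(-3 + 3\right) = Z 8 \cdot 0 = 8 Z 0 = 0$)
$-13706 + W{\left(\left(36 + O\right) \left(-2 - 40\right),-1 \right)} = -13706 + 0 = -13706$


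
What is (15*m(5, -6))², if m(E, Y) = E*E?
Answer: 140625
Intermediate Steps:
m(E, Y) = E²
(15*m(5, -6))² = (15*5²)² = (15*25)² = 375² = 140625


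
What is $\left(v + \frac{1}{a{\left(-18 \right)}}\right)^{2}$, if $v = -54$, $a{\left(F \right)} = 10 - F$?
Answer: $\frac{2283121}{784} \approx 2912.1$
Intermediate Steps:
$\left(v + \frac{1}{a{\left(-18 \right)}}\right)^{2} = \left(-54 + \frac{1}{10 - -18}\right)^{2} = \left(-54 + \frac{1}{10 + 18}\right)^{2} = \left(-54 + \frac{1}{28}\right)^{2} = \left(- \frac{1511}{28}\right)^{2} = \frac{2283121}{784}$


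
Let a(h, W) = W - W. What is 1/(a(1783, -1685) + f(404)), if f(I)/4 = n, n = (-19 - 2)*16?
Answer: -1/1344 ≈ -0.00074405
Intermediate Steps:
n = -336 (n = -21*16 = -336)
a(h, W) = 0
f(I) = -1344 (f(I) = 4*(-336) = -1344)
1/(a(1783, -1685) + f(404)) = 1/(0 - 1344) = 1/(-1344) = -1/1344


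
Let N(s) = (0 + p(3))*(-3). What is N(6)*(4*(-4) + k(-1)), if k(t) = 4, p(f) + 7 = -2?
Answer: -324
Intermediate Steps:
p(f) = -9 (p(f) = -7 - 2 = -9)
N(s) = 27 (N(s) = (0 - 9)*(-3) = -9*(-3) = 27)
N(6)*(4*(-4) + k(-1)) = 27*(4*(-4) + 4) = 27*(-16 + 4) = 27*(-12) = -324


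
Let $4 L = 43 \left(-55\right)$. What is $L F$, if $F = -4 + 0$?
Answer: $2365$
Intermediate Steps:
$F = -4$
$L = - \frac{2365}{4}$ ($L = \frac{43 \left(-55\right)}{4} = \frac{1}{4} \left(-2365\right) = - \frac{2365}{4} \approx -591.25$)
$L F = \left(- \frac{2365}{4}\right) \left(-4\right) = 2365$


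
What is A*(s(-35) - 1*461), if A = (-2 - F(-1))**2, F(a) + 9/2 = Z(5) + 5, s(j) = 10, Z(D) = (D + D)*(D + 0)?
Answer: -4972275/4 ≈ -1.2431e+6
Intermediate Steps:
Z(D) = 2*D**2 (Z(D) = (2*D)*D = 2*D**2)
F(a) = 101/2 (F(a) = -9/2 + (2*5**2 + 5) = -9/2 + (2*25 + 5) = -9/2 + (50 + 5) = -9/2 + 55 = 101/2)
A = 11025/4 (A = (-2 - 1*101/2)**2 = (-2 - 101/2)**2 = (-105/2)**2 = 11025/4 ≈ 2756.3)
A*(s(-35) - 1*461) = 11025*(10 - 1*461)/4 = 11025*(10 - 461)/4 = (11025/4)*(-451) = -4972275/4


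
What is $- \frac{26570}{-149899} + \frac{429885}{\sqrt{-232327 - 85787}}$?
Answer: $\frac{26570}{149899} - \frac{47765 i \sqrt{35346}}{11782} \approx 0.17725 - 762.19 i$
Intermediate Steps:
$- \frac{26570}{-149899} + \frac{429885}{\sqrt{-232327 - 85787}} = \left(-26570\right) \left(- \frac{1}{149899}\right) + \frac{429885}{\sqrt{-318114}} = \frac{26570}{149899} + \frac{429885}{3 i \sqrt{35346}} = \frac{26570}{149899} + 429885 \left(- \frac{i \sqrt{35346}}{106038}\right) = \frac{26570}{149899} - \frac{47765 i \sqrt{35346}}{11782}$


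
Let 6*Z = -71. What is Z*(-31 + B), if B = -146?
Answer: 4189/2 ≈ 2094.5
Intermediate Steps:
Z = -71/6 (Z = (1/6)*(-71) = -71/6 ≈ -11.833)
Z*(-31 + B) = -71*(-31 - 146)/6 = -71/6*(-177) = 4189/2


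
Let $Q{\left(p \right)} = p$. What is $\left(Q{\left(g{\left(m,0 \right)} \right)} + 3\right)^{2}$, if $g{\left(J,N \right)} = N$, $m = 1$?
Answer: $9$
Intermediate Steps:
$\left(Q{\left(g{\left(m,0 \right)} \right)} + 3\right)^{2} = \left(0 + 3\right)^{2} = 3^{2} = 9$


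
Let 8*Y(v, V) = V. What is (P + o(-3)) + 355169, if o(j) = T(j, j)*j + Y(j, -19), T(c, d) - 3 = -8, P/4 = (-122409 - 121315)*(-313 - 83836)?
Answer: 656295029485/8 ≈ 8.2037e+10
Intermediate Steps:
Y(v, V) = V/8
P = 82036523504 (P = 4*((-122409 - 121315)*(-313 - 83836)) = 4*(-243724*(-84149)) = 4*20509130876 = 82036523504)
T(c, d) = -5 (T(c, d) = 3 - 8 = -5)
o(j) = -19/8 - 5*j (o(j) = -5*j + (1/8)*(-19) = -5*j - 19/8 = -19/8 - 5*j)
(P + o(-3)) + 355169 = (82036523504 + (-19/8 - 5*(-3))) + 355169 = (82036523504 + (-19/8 + 15)) + 355169 = (82036523504 + 101/8) + 355169 = 656292188133/8 + 355169 = 656295029485/8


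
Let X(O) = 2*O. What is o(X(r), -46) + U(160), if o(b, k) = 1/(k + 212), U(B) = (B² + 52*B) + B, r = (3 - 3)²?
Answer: 5657281/166 ≈ 34080.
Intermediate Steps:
r = 0 (r = 0² = 0)
U(B) = B² + 53*B
o(b, k) = 1/(212 + k)
o(X(r), -46) + U(160) = 1/(212 - 46) + 160*(53 + 160) = 1/166 + 160*213 = 1/166 + 34080 = 5657281/166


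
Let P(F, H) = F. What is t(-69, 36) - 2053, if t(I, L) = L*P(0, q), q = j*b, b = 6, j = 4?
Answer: -2053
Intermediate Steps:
q = 24 (q = 4*6 = 24)
t(I, L) = 0 (t(I, L) = L*0 = 0)
t(-69, 36) - 2053 = 0 - 2053 = -2053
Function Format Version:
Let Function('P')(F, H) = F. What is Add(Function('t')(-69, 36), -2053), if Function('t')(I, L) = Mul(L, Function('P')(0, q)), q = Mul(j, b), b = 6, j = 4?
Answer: -2053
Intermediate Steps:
q = 24 (q = Mul(4, 6) = 24)
Function('t')(I, L) = 0 (Function('t')(I, L) = Mul(L, 0) = 0)
Add(Function('t')(-69, 36), -2053) = Add(0, -2053) = -2053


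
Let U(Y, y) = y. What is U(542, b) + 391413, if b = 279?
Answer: 391692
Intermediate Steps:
U(542, b) + 391413 = 279 + 391413 = 391692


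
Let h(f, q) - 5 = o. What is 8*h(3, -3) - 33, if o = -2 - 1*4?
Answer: -41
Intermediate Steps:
o = -6 (o = -2 - 4 = -6)
h(f, q) = -1 (h(f, q) = 5 - 6 = -1)
8*h(3, -3) - 33 = 8*(-1) - 33 = -8 - 33 = -41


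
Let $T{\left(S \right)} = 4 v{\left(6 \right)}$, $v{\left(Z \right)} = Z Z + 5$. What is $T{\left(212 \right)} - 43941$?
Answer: $-43777$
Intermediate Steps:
$v{\left(Z \right)} = 5 + Z^{2}$ ($v{\left(Z \right)} = Z^{2} + 5 = 5 + Z^{2}$)
$T{\left(S \right)} = 164$ ($T{\left(S \right)} = 4 \left(5 + 6^{2}\right) = 4 \left(5 + 36\right) = 4 \cdot 41 = 164$)
$T{\left(212 \right)} - 43941 = 164 - 43941 = -43777$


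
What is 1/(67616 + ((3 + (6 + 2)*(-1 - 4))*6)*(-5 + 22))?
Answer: 1/63842 ≈ 1.5664e-5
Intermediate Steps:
1/(67616 + ((3 + (6 + 2)*(-1 - 4))*6)*(-5 + 22)) = 1/(67616 + ((3 + 8*(-5))*6)*17) = 1/(67616 + ((3 - 40)*6)*17) = 1/(67616 - 37*6*17) = 1/(67616 - 222*17) = 1/(67616 - 3774) = 1/63842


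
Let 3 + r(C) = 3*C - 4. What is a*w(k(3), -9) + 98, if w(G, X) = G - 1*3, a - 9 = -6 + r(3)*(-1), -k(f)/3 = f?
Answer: 86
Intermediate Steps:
r(C) = -7 + 3*C (r(C) = -3 + (3*C - 4) = -3 + (-4 + 3*C) = -7 + 3*C)
k(f) = -3*f
a = 1 (a = 9 + (-6 + (-7 + 3*3)*(-1)) = 9 + (-6 + (-7 + 9)*(-1)) = 9 + (-6 + 2*(-1)) = 9 + (-6 - 2) = 9 - 8 = 1)
w(G, X) = -3 + G (w(G, X) = G - 3 = -3 + G)
a*w(k(3), -9) + 98 = 1*(-3 - 3*3) + 98 = 1*(-3 - 9) + 98 = 1*(-12) + 98 = -12 + 98 = 86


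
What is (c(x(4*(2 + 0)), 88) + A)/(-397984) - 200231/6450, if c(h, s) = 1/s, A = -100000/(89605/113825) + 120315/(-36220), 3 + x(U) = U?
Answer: -112626799896784903681/3665714976933715200 ≈ -30.724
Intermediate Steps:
x(U) = -3 + U
A = -16491397233023/129819724 (A = -100000/(89605*(1/113825)) + 120315*(-1/36220) = -100000/17921/22765 - 24063/7244 = -100000*22765/17921 - 24063/7244 = -2276500000/17921 - 24063/7244 = -16491397233023/129819724 ≈ -1.2703e+5)
(c(x(4*(2 + 0)), 88) + A)/(-397984) - 200231/6450 = (1/88 - 16491397233023/129819724)/(-397984) - 200231/6450 = (1/88 - 16491397233023/129819724)*(-1/397984) - 200231*1/6450 = -362810706671575/2856033928*(-1/397984) - 200231/6450 = 362810706671575/1136655806801152 - 200231/6450 = -112626799896784903681/3665714976933715200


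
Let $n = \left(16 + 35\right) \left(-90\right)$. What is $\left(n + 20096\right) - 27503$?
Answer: $-11997$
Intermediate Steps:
$n = -4590$ ($n = 51 \left(-90\right) = -4590$)
$\left(n + 20096\right) - 27503 = \left(-4590 + 20096\right) - 27503 = 15506 - 27503 = -11997$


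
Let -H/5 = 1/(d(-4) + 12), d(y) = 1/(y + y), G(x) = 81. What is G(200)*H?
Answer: -648/19 ≈ -34.105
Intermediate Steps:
d(y) = 1/(2*y)
H = -8/19 (H = -5/((½)/(-4) + 12) = -5/((½)*(-¼) + 12) = -5/(-⅛ + 12) = -5/95/8 = -5*8/95 = -8/19 ≈ -0.42105)
G(200)*H = 81*(-8/19) = -648/19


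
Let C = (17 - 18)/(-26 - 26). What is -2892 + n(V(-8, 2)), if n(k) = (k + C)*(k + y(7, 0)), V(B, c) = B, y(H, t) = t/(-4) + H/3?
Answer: -444097/156 ≈ -2846.8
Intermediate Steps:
y(H, t) = -t/4 + H/3 (y(H, t) = t*(-¼) + H*(⅓) = -t/4 + H/3)
C = 1/52 (C = -1/(-52) = -1*(-1/52) = 1/52 ≈ 0.019231)
n(k) = (1/52 + k)*(7/3 + k) (n(k) = (k + 1/52)*(k + (-¼*0 + (⅓)*7)) = (1/52 + k)*(k + (0 + 7/3)) = (1/52 + k)*(k + 7/3) = (1/52 + k)*(7/3 + k))
-2892 + n(V(-8, 2)) = -2892 + (7/156 + (-8)² + (367/156)*(-8)) = -2892 + (7/156 + 64 - 734/39) = -2892 + 7055/156 = -444097/156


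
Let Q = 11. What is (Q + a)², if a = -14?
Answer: 9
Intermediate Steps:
(Q + a)² = (11 - 14)² = (-3)² = 9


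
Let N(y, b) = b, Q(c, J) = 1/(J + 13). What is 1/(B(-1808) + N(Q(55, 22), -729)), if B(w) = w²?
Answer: 1/3268135 ≈ 3.0598e-7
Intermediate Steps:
Q(c, J) = 1/(13 + J)
1/(B(-1808) + N(Q(55, 22), -729)) = 1/((-1808)² - 729) = 1/(3268864 - 729) = 1/3268135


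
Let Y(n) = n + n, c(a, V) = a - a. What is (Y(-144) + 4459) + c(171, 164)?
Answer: 4171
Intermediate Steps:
c(a, V) = 0
Y(n) = 2*n
(Y(-144) + 4459) + c(171, 164) = (2*(-144) + 4459) + 0 = (-288 + 4459) + 0 = 4171 + 0 = 4171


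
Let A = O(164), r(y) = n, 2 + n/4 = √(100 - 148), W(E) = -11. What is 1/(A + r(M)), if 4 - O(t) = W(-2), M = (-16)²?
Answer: 7/817 - 16*I*√3/817 ≈ 0.0085679 - 0.03392*I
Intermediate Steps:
M = 256
O(t) = 15 (O(t) = 4 - 1*(-11) = 4 + 11 = 15)
n = -8 + 16*I*√3 (n = -8 + 4*√(100 - 148) = -8 + 4*√(-48) = -8 + 4*(4*I*√3) = -8 + 16*I*√3 ≈ -8.0 + 27.713*I)
r(y) = -8 + 16*I*√3
A = 15
1/(A + r(M)) = 1/(15 + (-8 + 16*I*√3)) = 1/(7 + 16*I*√3)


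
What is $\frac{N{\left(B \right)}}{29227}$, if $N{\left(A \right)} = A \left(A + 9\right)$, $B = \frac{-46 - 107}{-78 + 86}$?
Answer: $\frac{12393}{1870528} \approx 0.0066254$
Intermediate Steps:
$B = - \frac{153}{8} \approx -19.125$
$N{\left(A \right)} = A \left(9 + A\right)$
$\frac{N{\left(B \right)}}{29227} = \frac{\left(- \frac{153}{8}\right) \left(9 - \frac{153}{8}\right)}{29227} = \left(- \frac{153}{8}\right) \left(- \frac{81}{8}\right) \frac{1}{29227} = \frac{12393}{64} \cdot \frac{1}{29227} = \frac{12393}{1870528}$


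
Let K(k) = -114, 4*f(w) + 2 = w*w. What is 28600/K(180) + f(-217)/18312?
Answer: -348254147/1391712 ≈ -250.23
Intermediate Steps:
f(w) = -½ + w²/4 (f(w) = -½ + (w*w)/4 = -½ + w²/4)
28600/K(180) + f(-217)/18312 = 28600/(-114) + (-½ + (¼)*(-217)²)/18312 = 28600*(-1/114) + (-½ + (¼)*47089)*(1/18312) = -14300/57 + (-½ + 47089/4)*(1/18312) = -14300/57 + (47087/4)*(1/18312) = -14300/57 + 47087/73248 = -348254147/1391712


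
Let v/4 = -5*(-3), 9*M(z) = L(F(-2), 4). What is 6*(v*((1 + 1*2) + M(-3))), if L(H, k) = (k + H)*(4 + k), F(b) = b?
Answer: 1720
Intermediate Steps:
L(H, k) = (4 + k)*(H + k) (L(H, k) = (H + k)*(4 + k) = (4 + k)*(H + k))
M(z) = 16/9 (M(z) = (4² + 4*(-2) + 4*4 - 2*4)/9 = (16 - 8 + 16 - 8)/9 = (⅑)*16 = 16/9)
v = 60 (v = 4*(-5*(-3)) = 4*(-1*(-15)) = 4*15 = 60)
6*(v*((1 + 1*2) + M(-3))) = 6*(60*((1 + 1*2) + 16/9)) = 6*(60*((1 + 2) + 16/9)) = 6*(60*(3 + 16/9)) = 6*(60*(43/9)) = 6*(860/3) = 1720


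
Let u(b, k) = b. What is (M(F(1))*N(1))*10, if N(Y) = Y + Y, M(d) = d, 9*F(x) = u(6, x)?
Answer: 40/3 ≈ 13.333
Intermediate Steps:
F(x) = ⅔ (F(x) = (⅑)*6 = ⅔)
N(Y) = 2*Y
(M(F(1))*N(1))*10 = (2*(2*1)/3)*10 = ((⅔)*2)*10 = (4/3)*10 = 40/3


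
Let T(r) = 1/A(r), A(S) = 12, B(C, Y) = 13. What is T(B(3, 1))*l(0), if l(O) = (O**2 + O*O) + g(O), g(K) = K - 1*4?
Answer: -1/3 ≈ -0.33333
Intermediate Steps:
T(r) = 1/12
g(K) = -4 + K (g(K) = K - 4 = -4 + K)
l(O) = -4 + O + 2*O**2 (l(O) = (O**2 + O*O) + (-4 + O) = (O**2 + O**2) + (-4 + O) = 2*O**2 + (-4 + O) = -4 + O + 2*O**2)
T(B(3, 1))*l(0) = (-4 + 0 + 2*0**2)/12 = (-4 + 0 + 2*0)/12 = (-4 + 0 + 0)/12 = (1/12)*(-4) = -1/3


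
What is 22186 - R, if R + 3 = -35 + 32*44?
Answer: 20816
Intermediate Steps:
R = 1370 (R = -3 + (-35 + 32*44) = -3 + (-35 + 1408) = -3 + 1373 = 1370)
22186 - R = 22186 - 1*1370 = 22186 - 1370 = 20816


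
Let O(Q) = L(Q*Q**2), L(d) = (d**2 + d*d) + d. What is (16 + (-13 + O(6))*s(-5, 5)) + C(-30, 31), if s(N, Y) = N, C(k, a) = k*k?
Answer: -466659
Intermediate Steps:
C(k, a) = k**2
L(d) = d + 2*d**2 (L(d) = (d**2 + d**2) + d = 2*d**2 + d = d + 2*d**2)
O(Q) = Q**3*(1 + 2*Q**3) (O(Q) = (Q*Q**2)*(1 + 2*(Q*Q**2)) = Q**3*(1 + 2*Q**3))
(16 + (-13 + O(6))*s(-5, 5)) + C(-30, 31) = (16 + (-13 + (6**3 + 2*6**6))*(-5)) + (-30)**2 = (16 + (-13 + (216 + 2*46656))*(-5)) + 900 = (16 + (-13 + (216 + 93312))*(-5)) + 900 = (16 + (-13 + 93528)*(-5)) + 900 = (16 + 93515*(-5)) + 900 = (16 - 467575) + 900 = -467559 + 900 = -466659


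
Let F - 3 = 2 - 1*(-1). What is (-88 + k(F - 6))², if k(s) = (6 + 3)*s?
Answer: 7744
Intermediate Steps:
F = 6 (F = 3 + (2 - 1*(-1)) = 3 + (2 + 1) = 3 + 3 = 6)
k(s) = 9*s
(-88 + k(F - 6))² = (-88 + 9*(6 - 6))² = (-88 + 9*0)² = (-88 + 0)² = (-88)² = 7744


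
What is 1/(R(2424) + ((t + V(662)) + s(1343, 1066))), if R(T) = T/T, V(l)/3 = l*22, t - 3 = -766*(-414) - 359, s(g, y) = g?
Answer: 1/361804 ≈ 2.7639e-6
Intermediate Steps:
t = 316768 (t = 3 + (-766*(-414) - 359) = 3 + (317124 - 359) = 3 + 316765 = 316768)
V(l) = 66*l (V(l) = 3*(l*22) = 3*(22*l) = 66*l)
R(T) = 1
1/(R(2424) + ((t + V(662)) + s(1343, 1066))) = 1/(1 + ((316768 + 66*662) + 1343)) = 1/(1 + ((316768 + 43692) + 1343)) = 1/(1 + (360460 + 1343)) = 1/(1 + 361803) = 1/361804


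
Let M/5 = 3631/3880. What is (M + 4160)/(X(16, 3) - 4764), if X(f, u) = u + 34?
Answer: -3231791/3668152 ≈ -0.88104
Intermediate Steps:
X(f, u) = 34 + u
M = 3631/776 (M = 5*(3631/3880) = 3631/776 ≈ 4.6791)
(M + 4160)/(X(16, 3) - 4764) = (3631/776 + 4160)/((34 + 3) - 4764) = 3231791/(776*(37 - 4764)) = (3231791/776)/(-4727) = (3231791/776)*(-1/4727) = -3231791/3668152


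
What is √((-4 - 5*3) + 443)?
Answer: 2*√106 ≈ 20.591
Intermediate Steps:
√((-4 - 5*3) + 443) = √((-4 - 15) + 443) = √(-19 + 443) = √424 = 2*√106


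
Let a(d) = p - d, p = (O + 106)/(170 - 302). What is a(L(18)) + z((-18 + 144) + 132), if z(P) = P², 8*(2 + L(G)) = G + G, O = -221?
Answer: 8786233/132 ≈ 66562.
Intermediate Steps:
p = 115/132 (p = (-221 + 106)/(170 - 302) = -115/(-132) = -115*(-1/132) = 115/132 ≈ 0.87121)
L(G) = -2 + G/4 (L(G) = -2 + (G + G)/8 = -2 + (2*G)/8 = -2 + G/4)
a(d) = 115/132 - d
a(L(18)) + z((-18 + 144) + 132) = (115/132 - (-2 + (¼)*18)) + ((-18 + 144) + 132)² = (115/132 - (-2 + 9/2)) + (126 + 132)² = (115/132 - 1*5/2) + 258² = (115/132 - 5/2) + 66564 = -215/132 + 66564 = 8786233/132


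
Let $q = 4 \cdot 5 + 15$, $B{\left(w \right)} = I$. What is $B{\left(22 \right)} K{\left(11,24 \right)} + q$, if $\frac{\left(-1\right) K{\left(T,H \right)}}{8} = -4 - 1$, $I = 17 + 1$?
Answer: $755$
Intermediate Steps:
$I = 18$
$B{\left(w \right)} = 18$
$K{\left(T,H \right)} = 40$ ($K{\left(T,H \right)} = - 8 \left(-4 - 1\right) = \left(-8\right) \left(-5\right) = 40$)
$q = 35$ ($q = 20 + 15 = 35$)
$B{\left(22 \right)} K{\left(11,24 \right)} + q = 18 \cdot 40 + 35 = 720 + 35 = 755$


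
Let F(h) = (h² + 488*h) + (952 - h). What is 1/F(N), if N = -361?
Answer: -1/44534 ≈ -2.2455e-5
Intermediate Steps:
F(h) = 952 + h² + 487*h
1/F(N) = 1/(952 + (-361)² + 487*(-361)) = 1/(952 + 130321 - 175807) = 1/(-44534) = -1/44534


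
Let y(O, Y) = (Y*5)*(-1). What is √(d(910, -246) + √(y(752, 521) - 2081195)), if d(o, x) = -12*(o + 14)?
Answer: √(-11088 + 10*I*√20838) ≈ 6.84 + 105.52*I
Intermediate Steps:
y(O, Y) = -5*Y (y(O, Y) = (5*Y)*(-1) = -5*Y)
d(o, x) = -168 - 12*o (d(o, x) = -12*(14 + o) = -168 - 12*o)
√(d(910, -246) + √(y(752, 521) - 2081195)) = √((-168 - 12*910) + √(-5*521 - 2081195)) = √((-168 - 10920) + √(-2605 - 2081195)) = √(-11088 + √(-2083800)) = √(-11088 + 10*I*√20838)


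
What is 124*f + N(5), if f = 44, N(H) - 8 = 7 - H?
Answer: 5466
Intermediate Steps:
N(H) = 15 - H (N(H) = 8 + (7 - H) = 15 - H)
124*f + N(5) = 124*44 + (15 - 1*5) = 5456 + (15 - 5) = 5456 + 10 = 5466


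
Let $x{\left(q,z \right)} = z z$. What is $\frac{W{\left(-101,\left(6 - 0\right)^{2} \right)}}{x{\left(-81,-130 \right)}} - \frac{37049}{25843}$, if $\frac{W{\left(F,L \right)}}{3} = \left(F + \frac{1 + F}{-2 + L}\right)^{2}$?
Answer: $\frac{61116922981}{126219796300} \approx 0.48421$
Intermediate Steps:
$x{\left(q,z \right)} = z^{2}$
$W{\left(F,L \right)} = 3 \left(F + \frac{1 + F}{-2 + L}\right)^{2}$
$\frac{W{\left(-101,\left(6 - 0\right)^{2} \right)}}{x{\left(-81,-130 \right)}} - \frac{37049}{25843} = \frac{3 \frac{1}{\left(-2 + \left(6 - 0\right)^{2}\right)^{2}} \left(1 - -101 - 101 \left(6 - 0\right)^{2}\right)^{2}}{\left(-130\right)^{2}} - \frac{37049}{25843} = \frac{3 \frac{1}{\left(-2 + \left(6 + \left(-2 + 2\right)\right)^{2}\right)^{2}} \left(1 + 101 - 101 \left(6 + \left(-2 + 2\right)\right)^{2}\right)^{2}}{16900} - \frac{37049}{25843} = \frac{3 \left(1 + 101 - 101 \left(6 + 0\right)^{2}\right)^{2}}{\left(-2 + \left(6 + 0\right)^{2}\right)^{2}} \cdot \frac{1}{16900} - \frac{37049}{25843} = \frac{3 \left(1 + 101 - 101 \cdot 6^{2}\right)^{2}}{\left(-2 + 6^{2}\right)^{2}} \cdot \frac{1}{16900} - \frac{37049}{25843} = \frac{3 \left(1 + 101 - 3636\right)^{2}}{\left(-2 + 36\right)^{2}} \cdot \frac{1}{16900} - \frac{37049}{25843} = \frac{3 \left(1 + 101 - 3636\right)^{2}}{1156} \cdot \frac{1}{16900} - \frac{37049}{25843} = 3 \cdot \frac{1}{1156} \left(-3534\right)^{2} \cdot \frac{1}{16900} - \frac{37049}{25843} = 3 \cdot \frac{1}{1156} \cdot 12489156 \cdot \frac{1}{16900} - \frac{37049}{25843} = \frac{9366867}{289} \cdot \frac{1}{16900} - \frac{37049}{25843} = \frac{9366867}{4884100} - \frac{37049}{25843} = \frac{61116922981}{126219796300}$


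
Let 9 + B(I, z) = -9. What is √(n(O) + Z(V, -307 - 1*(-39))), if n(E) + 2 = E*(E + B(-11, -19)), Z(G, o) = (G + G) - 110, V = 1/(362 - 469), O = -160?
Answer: √324785018/107 ≈ 168.43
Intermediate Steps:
B(I, z) = -18 (B(I, z) = -9 - 9 = -18)
V = -1/107 (V = 1/(-107) = -1/107 ≈ -0.0093458)
Z(G, o) = -110 + 2*G (Z(G, o) = 2*G - 110 = -110 + 2*G)
n(E) = -2 + E*(-18 + E) (n(E) = -2 + E*(E - 18) = -2 + E*(-18 + E))
√(n(O) + Z(V, -307 - 1*(-39))) = √((-2 + (-160)² - 18*(-160)) + (-110 + 2*(-1/107))) = √((-2 + 25600 + 2880) + (-110 - 2/107)) = √(28478 - 11772/107) = √(3035374/107) = √324785018/107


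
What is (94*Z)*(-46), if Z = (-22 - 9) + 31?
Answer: 0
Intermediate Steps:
Z = 0 (Z = -31 + 31 = 0)
(94*Z)*(-46) = (94*0)*(-46) = 0*(-46) = 0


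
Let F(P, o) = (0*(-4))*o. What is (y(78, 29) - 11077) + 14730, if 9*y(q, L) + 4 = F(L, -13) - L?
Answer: 10948/3 ≈ 3649.3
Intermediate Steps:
F(P, o) = 0 (F(P, o) = 0*o = 0)
y(q, L) = -4/9 - L/9 (y(q, L) = -4/9 + (0 - L)/9 = -4/9 + (-L)/9 = -4/9 - L/9)
(y(78, 29) - 11077) + 14730 = ((-4/9 - ⅑*29) - 11077) + 14730 = ((-4/9 - 29/9) - 11077) + 14730 = (-11/3 - 11077) + 14730 = -33242/3 + 14730 = 10948/3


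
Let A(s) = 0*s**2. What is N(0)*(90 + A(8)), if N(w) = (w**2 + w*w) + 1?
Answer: 90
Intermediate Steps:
A(s) = 0
N(w) = 1 + 2*w**2 (N(w) = (w**2 + w**2) + 1 = 2*w**2 + 1 = 1 + 2*w**2)
N(0)*(90 + A(8)) = (1 + 2*0**2)*(90 + 0) = (1 + 2*0)*90 = (1 + 0)*90 = 1*90 = 90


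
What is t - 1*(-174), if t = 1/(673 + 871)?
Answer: 268657/1544 ≈ 174.00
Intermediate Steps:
t = 1/1544 ≈ 0.00064767
t - 1*(-174) = 1/1544 - 1*(-174) = 1/1544 + 174 = 268657/1544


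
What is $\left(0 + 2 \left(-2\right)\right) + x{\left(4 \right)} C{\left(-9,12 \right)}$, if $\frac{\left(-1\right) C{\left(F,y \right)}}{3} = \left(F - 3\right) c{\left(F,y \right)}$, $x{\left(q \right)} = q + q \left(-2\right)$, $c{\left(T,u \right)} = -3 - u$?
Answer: $2156$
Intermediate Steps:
$x{\left(q \right)} = - q$ ($x{\left(q \right)} = q - 2 q = - q$)
$C{\left(F,y \right)} = - 3 \left(-3 + F\right) \left(-3 - y\right)$ ($C{\left(F,y \right)} = - 3 \left(F - 3\right) \left(-3 - y\right) = - 3 \left(-3 + F\right) \left(-3 - y\right)$)
$\left(0 + 2 \left(-2\right)\right) + x{\left(4 \right)} C{\left(-9,12 \right)} = \left(0 + 2 \left(-2\right)\right) + \left(-1\right) 4 \cdot 3 \left(-3 - 9\right) \left(3 + 12\right) = \left(0 - 4\right) - 4 \cdot 3 \left(-12\right) 15 = -4 - -2160 = -4 + 2160 = 2156$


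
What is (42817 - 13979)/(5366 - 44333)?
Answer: -28838/38967 ≈ -0.74006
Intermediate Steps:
(42817 - 13979)/(5366 - 44333) = 28838/(-38967) = 28838*(-1/38967) = -28838/38967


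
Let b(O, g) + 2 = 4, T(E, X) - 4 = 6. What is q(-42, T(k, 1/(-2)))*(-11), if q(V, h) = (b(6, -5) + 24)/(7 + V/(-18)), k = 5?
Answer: -429/14 ≈ -30.643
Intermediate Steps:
T(E, X) = 10 (T(E, X) = 4 + 6 = 10)
b(O, g) = 2 (b(O, g) = -2 + 4 = 2)
q(V, h) = 26/(7 - V/18) (q(V, h) = (2 + 24)/(7 + V/(-18)) = 26/(7 + V*(-1/18)) = 26/(7 - V/18))
q(-42, T(k, 1/(-2)))*(-11) = -468/(-126 - 42)*(-11) = -468/(-168)*(-11) = -468*(-1/168)*(-11) = (39/14)*(-11) = -429/14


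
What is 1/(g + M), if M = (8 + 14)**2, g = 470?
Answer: 1/954 ≈ 0.0010482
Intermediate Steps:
M = 484 (M = 22**2 = 484)
1/(g + M) = 1/(470 + 484) = 1/954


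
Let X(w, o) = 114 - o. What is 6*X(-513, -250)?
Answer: 2184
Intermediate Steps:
6*X(-513, -250) = 6*(114 - 1*(-250)) = 6*(114 + 250) = 6*364 = 2184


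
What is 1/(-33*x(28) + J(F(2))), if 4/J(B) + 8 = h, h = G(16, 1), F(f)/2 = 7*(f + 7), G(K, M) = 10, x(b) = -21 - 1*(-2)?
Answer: 1/629 ≈ 0.0015898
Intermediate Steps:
x(b) = -19 (x(b) = -21 + 2 = -19)
F(f) = 98 + 14*f (F(f) = 2*(7*(f + 7)) = 2*(7*(7 + f)) = 2*(49 + 7*f) = 98 + 14*f)
h = 10
J(B) = 2 (J(B) = 4/(-8 + 10) = 4/2 = 4*(1/2) = 2)
1/(-33*x(28) + J(F(2))) = 1/(-33*(-19) + 2) = 1/(627 + 2) = 1/629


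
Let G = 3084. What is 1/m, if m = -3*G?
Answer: -1/9252 ≈ -0.00010808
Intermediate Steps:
m = -9252 (m = -3*3084 = -9252)
1/m = 1/(-9252) = -1/9252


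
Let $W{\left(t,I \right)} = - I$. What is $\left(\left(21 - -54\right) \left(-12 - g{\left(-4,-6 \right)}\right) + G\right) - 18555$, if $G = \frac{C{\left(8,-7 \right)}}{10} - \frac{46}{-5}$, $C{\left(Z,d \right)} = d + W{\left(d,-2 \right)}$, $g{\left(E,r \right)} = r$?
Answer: $- \frac{189963}{10} \approx -18996.0$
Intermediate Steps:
$C{\left(Z,d \right)} = 2 + d$ ($C{\left(Z,d \right)} = d - -2 = d + 2 = 2 + d$)
$G = \frac{87}{10}$ ($G = \frac{2 - 7}{10} - \frac{46}{-5} = \left(-5\right) \frac{1}{10} - - \frac{46}{5} = - \frac{1}{2} + \frac{46}{5} = \frac{87}{10} \approx 8.7$)
$\left(\left(21 - -54\right) \left(-12 - g{\left(-4,-6 \right)}\right) + G\right) - 18555 = \left(\left(21 - -54\right) \left(-12 - -6\right) + \frac{87}{10}\right) - 18555 = \left(\left(21 + 54\right) \left(-12 + 6\right) + \frac{87}{10}\right) - 18555 = \left(75 \left(-6\right) + \frac{87}{10}\right) - 18555 = \left(-450 + \frac{87}{10}\right) - 18555 = - \frac{4413}{10} - 18555 = - \frac{189963}{10}$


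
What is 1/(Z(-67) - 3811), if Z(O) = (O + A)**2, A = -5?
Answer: 1/1373 ≈ 0.00072833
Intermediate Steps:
Z(O) = (-5 + O)**2 (Z(O) = (O - 5)**2 = (-5 + O)**2)
1/(Z(-67) - 3811) = 1/((-5 - 67)**2 - 3811) = 1/((-72)**2 - 3811) = 1/(5184 - 3811) = 1/1373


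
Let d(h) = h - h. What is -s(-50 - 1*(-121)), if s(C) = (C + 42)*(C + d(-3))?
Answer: -8023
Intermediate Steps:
d(h) = 0
s(C) = C*(42 + C) (s(C) = (C + 42)*(C + 0) = (42 + C)*C = C*(42 + C))
-s(-50 - 1*(-121)) = -(-50 - 1*(-121))*(42 + (-50 - 1*(-121))) = -(-50 + 121)*(42 + (-50 + 121)) = -71*(42 + 71) = -71*113 = -1*8023 = -8023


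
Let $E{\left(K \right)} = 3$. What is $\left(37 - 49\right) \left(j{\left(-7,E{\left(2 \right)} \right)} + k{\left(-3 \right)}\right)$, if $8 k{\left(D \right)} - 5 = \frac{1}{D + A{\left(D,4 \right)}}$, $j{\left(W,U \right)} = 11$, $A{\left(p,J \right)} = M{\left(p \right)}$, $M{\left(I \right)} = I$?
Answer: $- \frac{557}{4} \approx -139.25$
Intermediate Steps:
$A{\left(p,J \right)} = p$
$k{\left(D \right)} = \frac{5}{8} + \frac{1}{16 D}$ ($k{\left(D \right)} = \frac{5}{8} + \frac{1}{8 \left(D + D\right)} = \frac{5}{8} + \frac{1}{8 \cdot 2 D} = \frac{5}{8} + \frac{\frac{1}{2} \frac{1}{D}}{8} = \frac{5}{8} + \frac{1}{16 D}$)
$\left(37 - 49\right) \left(j{\left(-7,E{\left(2 \right)} \right)} + k{\left(-3 \right)}\right) = \left(37 - 49\right) \left(11 + \frac{1 + 10 \left(-3\right)}{16 \left(-3\right)}\right) = \left(37 - 49\right) \left(11 + \frac{1}{16} \left(- \frac{1}{3}\right) \left(1 - 30\right)\right) = - 12 \left(11 + \frac{1}{16} \left(- \frac{1}{3}\right) \left(-29\right)\right) = - 12 \left(11 + \frac{29}{48}\right) = \left(-12\right) \frac{557}{48} = - \frac{557}{4}$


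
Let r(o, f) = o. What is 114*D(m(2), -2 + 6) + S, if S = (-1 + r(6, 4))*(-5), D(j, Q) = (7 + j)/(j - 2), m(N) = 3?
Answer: 1115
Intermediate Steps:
D(j, Q) = (7 + j)/(-2 + j)
S = -25 (S = (-1 + 6)*(-5) = 5*(-5) = -25)
114*D(m(2), -2 + 6) + S = 114*((7 + 3)/(-2 + 3)) - 25 = 114*(10/1) - 25 = 114*(1*10) - 25 = 114*10 - 25 = 1140 - 25 = 1115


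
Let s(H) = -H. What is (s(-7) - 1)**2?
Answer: 36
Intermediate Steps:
(s(-7) - 1)**2 = (-1*(-7) - 1)**2 = (7 - 1)**2 = 6**2 = 36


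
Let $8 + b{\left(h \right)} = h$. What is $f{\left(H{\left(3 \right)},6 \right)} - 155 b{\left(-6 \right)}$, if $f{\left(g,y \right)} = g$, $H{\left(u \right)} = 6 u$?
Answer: $2188$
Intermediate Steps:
$b{\left(h \right)} = -8 + h$
$f{\left(H{\left(3 \right)},6 \right)} - 155 b{\left(-6 \right)} = 6 \cdot 3 - 155 \left(-8 - 6\right) = 18 - -2170 = 18 + 2170 = 2188$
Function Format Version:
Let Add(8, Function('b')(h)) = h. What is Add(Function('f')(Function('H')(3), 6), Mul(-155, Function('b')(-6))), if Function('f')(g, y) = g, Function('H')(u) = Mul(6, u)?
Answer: 2188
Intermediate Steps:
Function('b')(h) = Add(-8, h)
Add(Function('f')(Function('H')(3), 6), Mul(-155, Function('b')(-6))) = Add(Mul(6, 3), Mul(-155, Add(-8, -6))) = Add(18, Mul(-155, -14)) = Add(18, 2170) = 2188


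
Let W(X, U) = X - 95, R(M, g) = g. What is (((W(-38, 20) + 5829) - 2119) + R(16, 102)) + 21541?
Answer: 25220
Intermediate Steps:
W(X, U) = -95 + X
(((W(-38, 20) + 5829) - 2119) + R(16, 102)) + 21541 = ((((-95 - 38) + 5829) - 2119) + 102) + 21541 = (((-133 + 5829) - 2119) + 102) + 21541 = ((5696 - 2119) + 102) + 21541 = (3577 + 102) + 21541 = 3679 + 21541 = 25220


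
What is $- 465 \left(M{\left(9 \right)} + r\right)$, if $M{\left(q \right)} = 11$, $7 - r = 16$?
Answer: $-930$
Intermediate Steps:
$r = -9$ ($r = 7 - 16 = -9$)
$- 465 \left(M{\left(9 \right)} + r\right) = - 465 \left(11 - 9\right) = \left(-465\right) 2 = -930$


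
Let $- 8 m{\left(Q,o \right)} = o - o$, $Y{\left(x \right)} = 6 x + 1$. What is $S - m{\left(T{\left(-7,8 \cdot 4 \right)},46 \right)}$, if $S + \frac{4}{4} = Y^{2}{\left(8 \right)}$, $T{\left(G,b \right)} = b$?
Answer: $2400$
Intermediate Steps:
$Y{\left(x \right)} = 1 + 6 x$
$m{\left(Q,o \right)} = 0$ ($m{\left(Q,o \right)} = - \frac{o - o}{8} = \left(- \frac{1}{8}\right) 0 = 0$)
$S = 2400$ ($S = -1 + \left(1 + 6 \cdot 8\right)^{2} = -1 + \left(1 + 48\right)^{2} = -1 + 49^{2} = -1 + 2401 = 2400$)
$S - m{\left(T{\left(-7,8 \cdot 4 \right)},46 \right)} = 2400 - 0 = 2400 + 0 = 2400$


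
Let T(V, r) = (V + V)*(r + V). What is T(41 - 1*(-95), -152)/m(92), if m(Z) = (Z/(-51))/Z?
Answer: 221952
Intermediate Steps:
T(V, r) = 2*V*(V + r) (T(V, r) = (2*V)*(V + r) = 2*V*(V + r))
m(Z) = -1/51 (m(Z) = (Z*(-1/51))/Z = (-Z/51)/Z = -1/51)
T(41 - 1*(-95), -152)/m(92) = (2*(41 - 1*(-95))*((41 - 1*(-95)) - 152))/(-1/51) = (2*(41 + 95)*((41 + 95) - 152))*(-51) = (2*136*(136 - 152))*(-51) = (2*136*(-16))*(-51) = -4352*(-51) = 221952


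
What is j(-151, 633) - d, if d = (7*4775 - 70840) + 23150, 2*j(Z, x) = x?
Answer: 29163/2 ≈ 14582.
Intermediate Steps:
j(Z, x) = x/2
d = -14265 (d = (33425 - 70840) + 23150 = -37415 + 23150 = -14265)
j(-151, 633) - d = (½)*633 - 1*(-14265) = 633/2 + 14265 = 29163/2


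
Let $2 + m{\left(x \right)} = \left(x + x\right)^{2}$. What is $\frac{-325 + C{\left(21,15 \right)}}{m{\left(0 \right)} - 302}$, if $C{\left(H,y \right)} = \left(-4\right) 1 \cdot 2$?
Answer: $\frac{333}{304} \approx 1.0954$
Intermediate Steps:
$m{\left(x \right)} = -2 + 4 x^{2}$ ($m{\left(x \right)} = -2 + \left(x + x\right)^{2} = -2 + \left(2 x\right)^{2} = -2 + 4 x^{2}$)
$C{\left(H,y \right)} = -8$ ($C{\left(H,y \right)} = \left(-4\right) 2 = -8$)
$\frac{-325 + C{\left(21,15 \right)}}{m{\left(0 \right)} - 302} = \frac{-325 - 8}{\left(-2 + 4 \cdot 0^{2}\right) - 302} = - \frac{333}{\left(-2 + 4 \cdot 0\right) - 302} = - \frac{333}{\left(-2 + 0\right) - 302} = - \frac{333}{-2 - 302} = - \frac{333}{-304} = \left(-333\right) \left(- \frac{1}{304}\right) = \frac{333}{304}$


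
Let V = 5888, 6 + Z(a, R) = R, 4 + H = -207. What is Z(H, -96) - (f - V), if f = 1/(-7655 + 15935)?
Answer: 47908079/8280 ≈ 5786.0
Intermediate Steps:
H = -211 (H = -4 - 207 = -211)
Z(a, R) = -6 + R
f = 1/8280 ≈ 0.00012077
Z(H, -96) - (f - V) = (-6 - 96) - (1/8280 - 1*5888) = -102 - (1/8280 - 5888) = -102 - 1*(-48752639/8280) = -102 + 48752639/8280 = 47908079/8280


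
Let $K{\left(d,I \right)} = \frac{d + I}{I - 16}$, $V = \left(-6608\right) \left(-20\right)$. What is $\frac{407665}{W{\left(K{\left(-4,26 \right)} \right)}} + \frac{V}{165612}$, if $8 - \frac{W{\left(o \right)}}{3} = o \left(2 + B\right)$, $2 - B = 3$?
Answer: $\frac{28131881485}{1200687} \approx 23430.0$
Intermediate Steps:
$B = -1$ ($B = 2 - 3 = -1$)
$V = 132160$
$K{\left(d,I \right)} = \frac{I + d}{-16 + I}$
$W{\left(o \right)} = 24 - 3 o$ ($W{\left(o \right)} = 24 - 3 o \left(2 - 1\right) = 24 - 3 o 1 = 24 - 3 o$)
$\frac{407665}{W{\left(K{\left(-4,26 \right)} \right)}} + \frac{V}{165612} = \frac{407665}{24 - 3 \frac{26 - 4}{-16 + 26}} + \frac{132160}{165612} = \frac{407665}{24 - 3 \cdot \frac{1}{10} \cdot 22} + 132160 \cdot \frac{1}{165612} = \frac{407665}{24 - 3 \cdot \frac{1}{10} \cdot 22} + \frac{33040}{41403} = \frac{407665}{24 - \frac{33}{5}} + \frac{33040}{41403} = \frac{407665}{\frac{87}{5}} + \frac{33040}{41403} = 407665 \cdot \frac{5}{87} + \frac{33040}{41403} = \frac{2038325}{87} + \frac{33040}{41403} = \frac{28131881485}{1200687}$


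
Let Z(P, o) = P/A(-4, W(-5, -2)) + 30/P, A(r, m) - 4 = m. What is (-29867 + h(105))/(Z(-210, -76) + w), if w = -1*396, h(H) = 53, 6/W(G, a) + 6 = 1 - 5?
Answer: 3547866/54491 ≈ 65.109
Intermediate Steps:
W(G, a) = -⅗ (W(G, a) = 6/(-6 + (1 - 5)) = 6/(-6 - 4) = 6/(-10) = 6*(-⅒) = -⅗)
A(r, m) = 4 + m
Z(P, o) = 30/P + 5*P/17 (Z(P, o) = P/(4 - ⅗) + 30/P = P/(17/5) + 30/P = P*(5/17) + 30/P = 5*P/17 + 30/P = 30/P + 5*P/17)
w = -396
(-29867 + h(105))/(Z(-210, -76) + w) = (-29867 + 53)/((30/(-210) + (5/17)*(-210)) - 396) = -29814/((30*(-1/210) - 1050/17) - 396) = -29814/((-⅐ - 1050/17) - 396) = -29814/(-7367/119 - 396) = -29814/(-54491/119) = -29814*(-119/54491) = 3547866/54491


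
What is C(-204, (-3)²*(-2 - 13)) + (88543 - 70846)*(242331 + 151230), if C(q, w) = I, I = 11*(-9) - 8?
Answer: 6964848910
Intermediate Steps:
I = -107 (I = -99 - 8 = -107)
C(q, w) = -107
C(-204, (-3)²*(-2 - 13)) + (88543 - 70846)*(242331 + 151230) = -107 + (88543 - 70846)*(242331 + 151230) = -107 + 17697*393561 = -107 + 6964849017 = 6964848910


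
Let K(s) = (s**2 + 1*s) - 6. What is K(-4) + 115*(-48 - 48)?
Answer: -11034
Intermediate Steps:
K(s) = -6 + s + s**2 (K(s) = (s**2 + s) - 6 = (s + s**2) - 6 = -6 + s + s**2)
K(-4) + 115*(-48 - 48) = (-6 - 4 + (-4)**2) + 115*(-48 - 48) = (-6 - 4 + 16) + 115*(-96) = 6 - 11040 = -11034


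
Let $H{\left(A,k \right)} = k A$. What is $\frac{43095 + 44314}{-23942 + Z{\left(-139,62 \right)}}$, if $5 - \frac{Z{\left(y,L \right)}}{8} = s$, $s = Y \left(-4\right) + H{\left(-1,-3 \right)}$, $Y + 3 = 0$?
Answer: $- \frac{87409}{24022} \approx -3.6387$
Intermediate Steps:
$Y = -3$ ($Y = -3 + 0 = -3$)
$H{\left(A,k \right)} = A k$
$s = 15$ ($s = \left(-3\right) \left(-4\right) - -3 = 12 + 3 = 15$)
$Z{\left(y,L \right)} = -80$ ($Z{\left(y,L \right)} = 40 - 120 = -80$)
$\frac{43095 + 44314}{-23942 + Z{\left(-139,62 \right)}} = \frac{43095 + 44314}{-23942 - 80} = \frac{87409}{-24022} = 87409 \left(- \frac{1}{24022}\right) = - \frac{87409}{24022}$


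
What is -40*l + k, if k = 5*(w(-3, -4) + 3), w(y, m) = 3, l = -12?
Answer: 510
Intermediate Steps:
k = 30 (k = 5*(3 + 3) = 5*6 = 30)
-40*l + k = -40*(-12) + 30 = 480 + 30 = 510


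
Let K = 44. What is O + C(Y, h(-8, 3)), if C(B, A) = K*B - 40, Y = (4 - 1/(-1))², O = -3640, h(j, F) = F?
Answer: -2580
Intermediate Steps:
Y = 25 (Y = (4 - 1*(-1))² = (4 + 1)² = 5² = 25)
C(B, A) = -40 + 44*B (C(B, A) = 44*B - 40 = -40 + 44*B)
O + C(Y, h(-8, 3)) = -3640 + (-40 + 44*25) = -3640 + (-40 + 1100) = -3640 + 1060 = -2580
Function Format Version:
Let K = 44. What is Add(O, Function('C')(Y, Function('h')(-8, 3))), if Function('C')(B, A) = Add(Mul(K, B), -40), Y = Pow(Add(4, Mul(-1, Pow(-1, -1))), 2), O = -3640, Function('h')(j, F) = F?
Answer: -2580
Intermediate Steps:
Y = 25 (Y = Pow(Add(4, Mul(-1, -1)), 2) = Pow(Add(4, 1), 2) = Pow(5, 2) = 25)
Function('C')(B, A) = Add(-40, Mul(44, B)) (Function('C')(B, A) = Add(Mul(44, B), -40) = Add(-40, Mul(44, B)))
Add(O, Function('C')(Y, Function('h')(-8, 3))) = Add(-3640, Add(-40, Mul(44, 25))) = Add(-3640, Add(-40, 1100)) = Add(-3640, 1060) = -2580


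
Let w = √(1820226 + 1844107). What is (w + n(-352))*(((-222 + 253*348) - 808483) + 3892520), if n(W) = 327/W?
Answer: -1037197893/352 + 3171859*√3664333 ≈ 6.0688e+9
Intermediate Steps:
w = √3664333 ≈ 1914.2
(w + n(-352))*(((-222 + 253*348) - 808483) + 3892520) = (√3664333 + 327/(-352))*(((-222 + 253*348) - 808483) + 3892520) = (√3664333 + 327*(-1/352))*(((-222 + 88044) - 808483) + 3892520) = (√3664333 - 327/352)*((87822 - 808483) + 3892520) = (-327/352 + √3664333)*(-720661 + 3892520) = (-327/352 + √3664333)*3171859 = -1037197893/352 + 3171859*√3664333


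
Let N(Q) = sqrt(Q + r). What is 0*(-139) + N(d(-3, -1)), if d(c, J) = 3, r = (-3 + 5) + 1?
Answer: sqrt(6) ≈ 2.4495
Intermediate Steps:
r = 3 (r = 2 + 1 = 3)
N(Q) = sqrt(3 + Q) (N(Q) = sqrt(Q + 3) = sqrt(3 + Q))
0*(-139) + N(d(-3, -1)) = 0*(-139) + sqrt(3 + 3) = 0 + sqrt(6) = sqrt(6)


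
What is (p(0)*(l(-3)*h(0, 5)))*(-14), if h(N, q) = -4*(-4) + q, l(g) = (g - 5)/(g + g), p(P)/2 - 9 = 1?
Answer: -7840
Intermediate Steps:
p(P) = 20 (p(P) = 18 + 2*1 = 18 + 2 = 20)
l(g) = (-5 + g)/(2*g) (l(g) = (-5 + g)/((2*g)) = (-5 + g)*(1/(2*g)) = (-5 + g)/(2*g))
h(N, q) = 16 + q
(p(0)*(l(-3)*h(0, 5)))*(-14) = (20*(((½)*(-5 - 3)/(-3))*(16 + 5)))*(-14) = (20*(((½)*(-⅓)*(-8))*21))*(-14) = (20*((4/3)*21))*(-14) = (20*28)*(-14) = 560*(-14) = -7840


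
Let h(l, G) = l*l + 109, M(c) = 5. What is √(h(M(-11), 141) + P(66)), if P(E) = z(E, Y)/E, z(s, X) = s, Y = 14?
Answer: 3*√15 ≈ 11.619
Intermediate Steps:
h(l, G) = 109 + l² (h(l, G) = l² + 109 = 109 + l²)
P(E) = 1 (P(E) = E/E = 1)
√(h(M(-11), 141) + P(66)) = √((109 + 5²) + 1) = √((109 + 25) + 1) = √(134 + 1) = √135 = 3*√15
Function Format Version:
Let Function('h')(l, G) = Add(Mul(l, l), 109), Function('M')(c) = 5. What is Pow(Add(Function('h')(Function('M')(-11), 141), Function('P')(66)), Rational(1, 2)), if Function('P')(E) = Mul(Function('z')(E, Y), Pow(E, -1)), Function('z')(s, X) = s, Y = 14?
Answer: Mul(3, Pow(15, Rational(1, 2))) ≈ 11.619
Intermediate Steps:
Function('h')(l, G) = Add(109, Pow(l, 2)) (Function('h')(l, G) = Add(Pow(l, 2), 109) = Add(109, Pow(l, 2)))
Function('P')(E) = 1 (Function('P')(E) = Mul(E, Pow(E, -1)) = 1)
Pow(Add(Function('h')(Function('M')(-11), 141), Function('P')(66)), Rational(1, 2)) = Pow(Add(Add(109, Pow(5, 2)), 1), Rational(1, 2)) = Pow(Add(Add(109, 25), 1), Rational(1, 2)) = Pow(Add(134, 1), Rational(1, 2)) = Pow(135, Rational(1, 2)) = Mul(3, Pow(15, Rational(1, 2)))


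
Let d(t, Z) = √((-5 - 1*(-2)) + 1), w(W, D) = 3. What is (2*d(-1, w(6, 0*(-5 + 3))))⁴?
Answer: 64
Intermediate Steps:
d(t, Z) = I*√2 (d(t, Z) = √((-5 + 2) + 1) = √(-3 + 1) = √(-2) = I*√2)
(2*d(-1, w(6, 0*(-5 + 3))))⁴ = (2*(I*√2))⁴ = (2*I*√2)⁴ = 64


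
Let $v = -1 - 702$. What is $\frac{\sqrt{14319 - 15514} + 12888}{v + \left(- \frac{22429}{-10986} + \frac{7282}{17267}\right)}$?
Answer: $- \frac{2444792536656}{132888487591} - \frac{189695262 i \sqrt{1195}}{132888487591} \approx -18.397 - 0.049346 i$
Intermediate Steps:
$v = -703$ ($v = -1 - 702 = -703$)
$\frac{\sqrt{14319 - 15514} + 12888}{v + \left(- \frac{22429}{-10986} + \frac{7282}{17267}\right)} = \frac{\sqrt{14319 - 15514} + 12888}{-703 + \left(- \frac{22429}{-10986} + \frac{7282}{17267}\right)} = \frac{\sqrt{-1195} + 12888}{-703 + \left(\left(-22429\right) \left(- \frac{1}{10986}\right) + 7282 \cdot \frac{1}{17267}\right)} = \frac{i \sqrt{1195} + 12888}{-703 + \left(\frac{22429}{10986} + \frac{7282}{17267}\right)} = \frac{12888 + i \sqrt{1195}}{-703 + \frac{467281595}{189695262}} = \frac{12888 + i \sqrt{1195}}{- \frac{132888487591}{189695262}} = \left(12888 + i \sqrt{1195}\right) \left(- \frac{189695262}{132888487591}\right) = - \frac{2444792536656}{132888487591} - \frac{189695262 i \sqrt{1195}}{132888487591}$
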